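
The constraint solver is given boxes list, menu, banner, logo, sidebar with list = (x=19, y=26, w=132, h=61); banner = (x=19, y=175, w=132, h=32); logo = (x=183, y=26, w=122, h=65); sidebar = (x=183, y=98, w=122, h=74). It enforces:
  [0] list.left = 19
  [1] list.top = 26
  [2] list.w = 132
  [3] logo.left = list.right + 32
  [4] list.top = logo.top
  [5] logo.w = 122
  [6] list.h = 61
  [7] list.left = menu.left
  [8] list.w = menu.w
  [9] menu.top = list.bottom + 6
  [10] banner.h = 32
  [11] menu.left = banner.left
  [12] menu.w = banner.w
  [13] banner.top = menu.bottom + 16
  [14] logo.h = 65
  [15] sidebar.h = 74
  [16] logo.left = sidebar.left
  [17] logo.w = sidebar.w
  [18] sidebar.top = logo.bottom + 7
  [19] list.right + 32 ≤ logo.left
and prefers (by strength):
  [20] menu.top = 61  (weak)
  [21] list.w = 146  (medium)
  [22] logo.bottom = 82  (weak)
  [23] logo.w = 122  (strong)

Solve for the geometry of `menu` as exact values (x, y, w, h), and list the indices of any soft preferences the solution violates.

1. menu.x = 19  [list.left = menu.left]
2. menu.w = 132  [list.w = menu.w]
3. menu.y = 93  [menu.top = list.bottom + 6]
4. menu.h = 66  [banner.top = menu.bottom + 16]

menu = (x=19, y=93, w=132, h=66)
violated soft preferences: 20, 21, 22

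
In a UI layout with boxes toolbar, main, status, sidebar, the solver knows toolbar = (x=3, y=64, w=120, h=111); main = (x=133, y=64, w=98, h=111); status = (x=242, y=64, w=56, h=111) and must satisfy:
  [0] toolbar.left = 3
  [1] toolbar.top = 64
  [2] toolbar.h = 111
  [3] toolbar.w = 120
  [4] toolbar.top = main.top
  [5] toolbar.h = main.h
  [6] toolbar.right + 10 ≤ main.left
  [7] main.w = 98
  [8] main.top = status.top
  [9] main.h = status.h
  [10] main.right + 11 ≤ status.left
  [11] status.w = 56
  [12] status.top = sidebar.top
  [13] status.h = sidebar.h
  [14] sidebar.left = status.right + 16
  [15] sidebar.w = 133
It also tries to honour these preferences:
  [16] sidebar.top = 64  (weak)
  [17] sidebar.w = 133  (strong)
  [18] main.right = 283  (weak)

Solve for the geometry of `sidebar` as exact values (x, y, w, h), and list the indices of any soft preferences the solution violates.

1. sidebar.y = 64  [status.top = sidebar.top]
2. sidebar.h = 111  [status.h = sidebar.h]
3. sidebar.x = 314  [sidebar.left = status.right + 16]
4. sidebar.w = 133  [sidebar.w = 133]

sidebar = (x=314, y=64, w=133, h=111)
violated soft preferences: 18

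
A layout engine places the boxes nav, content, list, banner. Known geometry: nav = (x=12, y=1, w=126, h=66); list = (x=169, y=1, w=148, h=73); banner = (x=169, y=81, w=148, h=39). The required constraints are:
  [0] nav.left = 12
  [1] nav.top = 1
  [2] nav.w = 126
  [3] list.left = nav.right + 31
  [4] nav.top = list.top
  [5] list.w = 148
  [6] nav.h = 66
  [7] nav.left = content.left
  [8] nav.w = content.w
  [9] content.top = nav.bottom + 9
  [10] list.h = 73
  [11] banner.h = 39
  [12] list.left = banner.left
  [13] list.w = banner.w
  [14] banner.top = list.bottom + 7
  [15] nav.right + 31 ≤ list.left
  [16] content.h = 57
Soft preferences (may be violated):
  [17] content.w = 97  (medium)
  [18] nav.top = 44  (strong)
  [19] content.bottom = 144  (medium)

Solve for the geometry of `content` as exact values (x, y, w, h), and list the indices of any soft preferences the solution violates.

1. content.x = 12  [nav.left = content.left]
2. content.w = 126  [nav.w = content.w]
3. content.y = 76  [content.top = nav.bottom + 9]
4. content.h = 57  [content.h = 57]

content = (x=12, y=76, w=126, h=57)
violated soft preferences: 17, 18, 19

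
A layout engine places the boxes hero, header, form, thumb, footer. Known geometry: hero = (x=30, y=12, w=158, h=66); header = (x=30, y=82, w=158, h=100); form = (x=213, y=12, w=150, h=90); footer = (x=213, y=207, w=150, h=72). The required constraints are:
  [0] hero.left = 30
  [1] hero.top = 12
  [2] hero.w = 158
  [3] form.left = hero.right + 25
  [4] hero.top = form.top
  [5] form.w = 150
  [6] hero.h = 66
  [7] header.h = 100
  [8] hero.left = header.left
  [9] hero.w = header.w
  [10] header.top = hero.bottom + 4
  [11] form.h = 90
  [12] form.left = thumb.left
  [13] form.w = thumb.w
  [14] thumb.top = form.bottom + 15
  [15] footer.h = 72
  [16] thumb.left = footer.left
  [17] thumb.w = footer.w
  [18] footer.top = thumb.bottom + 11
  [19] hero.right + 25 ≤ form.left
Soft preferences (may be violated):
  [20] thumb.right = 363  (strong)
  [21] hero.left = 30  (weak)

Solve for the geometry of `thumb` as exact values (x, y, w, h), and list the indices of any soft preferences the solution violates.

thumb = (x=213, y=117, w=150, h=79)
violated soft preferences: none

1. thumb.x = 213  [form.left = thumb.left]
2. thumb.w = 150  [form.w = thumb.w]
3. thumb.y = 117  [thumb.top = form.bottom + 15]
4. thumb.h = 79  [footer.top = thumb.bottom + 11]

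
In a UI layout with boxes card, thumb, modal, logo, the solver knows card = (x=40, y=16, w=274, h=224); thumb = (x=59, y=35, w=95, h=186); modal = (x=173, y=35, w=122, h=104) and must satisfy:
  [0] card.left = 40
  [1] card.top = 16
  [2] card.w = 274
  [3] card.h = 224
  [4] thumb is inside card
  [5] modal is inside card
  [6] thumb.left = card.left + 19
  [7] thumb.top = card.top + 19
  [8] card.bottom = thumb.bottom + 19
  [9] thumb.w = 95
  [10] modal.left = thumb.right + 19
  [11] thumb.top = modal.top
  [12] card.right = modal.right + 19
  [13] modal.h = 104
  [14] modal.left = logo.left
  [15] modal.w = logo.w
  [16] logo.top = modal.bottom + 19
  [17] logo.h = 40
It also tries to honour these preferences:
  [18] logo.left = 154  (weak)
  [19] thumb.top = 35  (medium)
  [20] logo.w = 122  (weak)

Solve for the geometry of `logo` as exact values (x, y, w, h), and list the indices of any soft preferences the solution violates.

logo = (x=173, y=158, w=122, h=40)
violated soft preferences: 18

1. logo.x = 173  [modal.left = logo.left]
2. logo.w = 122  [modal.w = logo.w]
3. logo.y = 158  [logo.top = modal.bottom + 19]
4. logo.h = 40  [logo.h = 40]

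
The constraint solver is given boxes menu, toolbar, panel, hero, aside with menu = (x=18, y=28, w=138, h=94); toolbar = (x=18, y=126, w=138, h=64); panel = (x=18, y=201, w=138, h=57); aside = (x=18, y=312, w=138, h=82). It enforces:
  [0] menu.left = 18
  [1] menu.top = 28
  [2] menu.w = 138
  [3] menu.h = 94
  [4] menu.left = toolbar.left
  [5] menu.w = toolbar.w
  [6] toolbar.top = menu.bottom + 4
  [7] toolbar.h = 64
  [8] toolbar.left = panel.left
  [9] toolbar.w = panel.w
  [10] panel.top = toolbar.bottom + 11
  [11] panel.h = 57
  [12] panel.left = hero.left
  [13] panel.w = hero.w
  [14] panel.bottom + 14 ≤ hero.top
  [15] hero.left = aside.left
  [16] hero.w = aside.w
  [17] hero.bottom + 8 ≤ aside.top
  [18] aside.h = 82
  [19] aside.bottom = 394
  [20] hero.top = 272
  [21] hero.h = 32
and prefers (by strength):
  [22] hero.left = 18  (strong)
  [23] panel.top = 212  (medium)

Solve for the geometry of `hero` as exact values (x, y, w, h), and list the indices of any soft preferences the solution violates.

hero = (x=18, y=272, w=138, h=32)
violated soft preferences: 23

1. hero.x = 18  [panel.left = hero.left]
2. hero.w = 138  [panel.w = hero.w]
3. hero.y = 272  [hero.top = 272]
4. hero.h = 32  [hero.h = 32]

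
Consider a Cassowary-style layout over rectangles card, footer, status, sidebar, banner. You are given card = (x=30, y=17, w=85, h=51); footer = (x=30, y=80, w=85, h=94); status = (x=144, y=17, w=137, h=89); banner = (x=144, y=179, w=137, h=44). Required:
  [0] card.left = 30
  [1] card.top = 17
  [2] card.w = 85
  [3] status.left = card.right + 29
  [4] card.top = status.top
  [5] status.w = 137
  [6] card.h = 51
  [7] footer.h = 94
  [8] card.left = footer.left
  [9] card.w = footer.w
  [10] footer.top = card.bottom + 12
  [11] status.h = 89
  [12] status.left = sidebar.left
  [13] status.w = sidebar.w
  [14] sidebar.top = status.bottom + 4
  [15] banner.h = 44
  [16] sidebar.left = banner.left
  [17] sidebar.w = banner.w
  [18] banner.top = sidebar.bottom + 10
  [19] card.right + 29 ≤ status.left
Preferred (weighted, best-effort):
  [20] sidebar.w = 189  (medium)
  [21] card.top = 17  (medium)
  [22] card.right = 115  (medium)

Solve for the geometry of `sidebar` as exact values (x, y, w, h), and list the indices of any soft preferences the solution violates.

sidebar = (x=144, y=110, w=137, h=59)
violated soft preferences: 20

1. sidebar.x = 144  [status.left = sidebar.left]
2. sidebar.w = 137  [status.w = sidebar.w]
3. sidebar.y = 110  [sidebar.top = status.bottom + 4]
4. sidebar.h = 59  [banner.top = sidebar.bottom + 10]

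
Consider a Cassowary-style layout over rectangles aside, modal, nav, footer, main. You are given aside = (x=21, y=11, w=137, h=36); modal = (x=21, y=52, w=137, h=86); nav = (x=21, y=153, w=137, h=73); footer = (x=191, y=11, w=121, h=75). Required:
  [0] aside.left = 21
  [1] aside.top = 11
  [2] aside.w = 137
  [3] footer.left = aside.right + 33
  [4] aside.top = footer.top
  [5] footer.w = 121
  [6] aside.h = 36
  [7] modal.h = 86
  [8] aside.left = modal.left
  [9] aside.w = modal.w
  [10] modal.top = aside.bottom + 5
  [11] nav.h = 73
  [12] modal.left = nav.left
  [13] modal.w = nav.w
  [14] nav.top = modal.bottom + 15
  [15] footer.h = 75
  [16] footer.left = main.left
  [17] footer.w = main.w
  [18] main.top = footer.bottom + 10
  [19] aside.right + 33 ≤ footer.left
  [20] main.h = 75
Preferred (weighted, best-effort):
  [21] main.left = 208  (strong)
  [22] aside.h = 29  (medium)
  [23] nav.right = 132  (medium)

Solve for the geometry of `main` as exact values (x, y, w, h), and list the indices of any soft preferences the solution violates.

main = (x=191, y=96, w=121, h=75)
violated soft preferences: 21, 22, 23

1. main.x = 191  [footer.left = main.left]
2. main.w = 121  [footer.w = main.w]
3. main.y = 96  [main.top = footer.bottom + 10]
4. main.h = 75  [main.h = 75]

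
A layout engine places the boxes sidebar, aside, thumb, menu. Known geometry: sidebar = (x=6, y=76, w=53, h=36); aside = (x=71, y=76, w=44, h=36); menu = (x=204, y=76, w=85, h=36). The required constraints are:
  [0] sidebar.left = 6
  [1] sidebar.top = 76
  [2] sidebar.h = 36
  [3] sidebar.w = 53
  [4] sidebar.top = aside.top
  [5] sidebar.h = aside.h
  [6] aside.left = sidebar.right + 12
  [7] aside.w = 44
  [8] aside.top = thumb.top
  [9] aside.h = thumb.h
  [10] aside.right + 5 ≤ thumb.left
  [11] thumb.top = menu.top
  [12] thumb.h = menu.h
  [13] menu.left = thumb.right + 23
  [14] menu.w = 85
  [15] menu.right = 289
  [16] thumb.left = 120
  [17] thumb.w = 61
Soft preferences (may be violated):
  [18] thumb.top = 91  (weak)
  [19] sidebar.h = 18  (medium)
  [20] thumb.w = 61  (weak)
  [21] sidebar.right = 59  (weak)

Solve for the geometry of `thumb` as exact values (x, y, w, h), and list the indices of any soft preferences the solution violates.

1. thumb.y = 76  [aside.top = thumb.top]
2. thumb.h = 36  [aside.h = thumb.h]
3. thumb.x = 120  [thumb.left = 120]
4. thumb.w = 61  [thumb.w = 61]

thumb = (x=120, y=76, w=61, h=36)
violated soft preferences: 18, 19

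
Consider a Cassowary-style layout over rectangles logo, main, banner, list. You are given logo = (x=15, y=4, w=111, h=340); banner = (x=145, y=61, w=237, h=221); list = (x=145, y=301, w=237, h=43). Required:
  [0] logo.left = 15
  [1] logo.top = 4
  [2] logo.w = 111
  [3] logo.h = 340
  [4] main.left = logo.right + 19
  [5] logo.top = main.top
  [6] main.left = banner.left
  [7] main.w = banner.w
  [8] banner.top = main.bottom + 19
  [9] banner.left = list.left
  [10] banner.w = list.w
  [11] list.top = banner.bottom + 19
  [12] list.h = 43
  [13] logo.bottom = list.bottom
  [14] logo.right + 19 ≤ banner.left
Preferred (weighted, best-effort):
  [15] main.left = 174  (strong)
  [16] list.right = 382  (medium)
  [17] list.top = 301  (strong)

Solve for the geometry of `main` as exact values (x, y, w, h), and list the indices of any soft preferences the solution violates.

1. main.x = 145  [main.left = logo.right + 19]
2. main.y = 4  [logo.top = main.top]
3. main.w = 237  [main.w = banner.w]
4. main.h = 38  [banner.top = main.bottom + 19]

main = (x=145, y=4, w=237, h=38)
violated soft preferences: 15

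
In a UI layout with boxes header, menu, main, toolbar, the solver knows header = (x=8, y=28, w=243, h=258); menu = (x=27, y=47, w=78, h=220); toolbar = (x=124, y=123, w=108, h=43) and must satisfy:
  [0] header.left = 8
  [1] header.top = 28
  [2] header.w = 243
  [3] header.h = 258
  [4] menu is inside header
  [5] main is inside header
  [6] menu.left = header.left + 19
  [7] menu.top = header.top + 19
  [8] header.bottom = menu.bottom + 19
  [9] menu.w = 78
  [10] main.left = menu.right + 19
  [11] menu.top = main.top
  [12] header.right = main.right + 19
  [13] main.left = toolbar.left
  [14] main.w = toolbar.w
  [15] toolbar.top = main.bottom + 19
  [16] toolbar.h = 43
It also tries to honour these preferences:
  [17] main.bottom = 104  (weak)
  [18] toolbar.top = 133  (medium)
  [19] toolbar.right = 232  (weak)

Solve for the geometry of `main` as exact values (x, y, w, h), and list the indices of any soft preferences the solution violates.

main = (x=124, y=47, w=108, h=57)
violated soft preferences: 18

1. main.x = 124  [main.left = menu.right + 19]
2. main.y = 47  [menu.top = main.top]
3. main.w = 108  [header.right = main.right + 19]
4. main.h = 57  [toolbar.top = main.bottom + 19]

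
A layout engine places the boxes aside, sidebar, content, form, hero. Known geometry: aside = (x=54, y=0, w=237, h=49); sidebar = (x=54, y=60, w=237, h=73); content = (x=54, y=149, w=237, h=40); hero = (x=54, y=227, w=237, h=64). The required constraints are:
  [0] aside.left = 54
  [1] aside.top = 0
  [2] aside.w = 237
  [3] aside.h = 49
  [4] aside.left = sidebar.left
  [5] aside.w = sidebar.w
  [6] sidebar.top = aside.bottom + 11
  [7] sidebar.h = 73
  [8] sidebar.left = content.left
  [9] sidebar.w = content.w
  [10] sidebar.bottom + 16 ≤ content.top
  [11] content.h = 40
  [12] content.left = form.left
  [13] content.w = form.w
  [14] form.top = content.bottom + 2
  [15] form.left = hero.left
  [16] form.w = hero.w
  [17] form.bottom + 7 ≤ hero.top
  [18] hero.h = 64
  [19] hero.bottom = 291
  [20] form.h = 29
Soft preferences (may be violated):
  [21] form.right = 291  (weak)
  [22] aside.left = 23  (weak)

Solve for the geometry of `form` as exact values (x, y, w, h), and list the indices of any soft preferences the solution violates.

1. form.x = 54  [content.left = form.left]
2. form.w = 237  [content.w = form.w]
3. form.y = 191  [form.top = content.bottom + 2]
4. form.h = 29  [form.h = 29]

form = (x=54, y=191, w=237, h=29)
violated soft preferences: 22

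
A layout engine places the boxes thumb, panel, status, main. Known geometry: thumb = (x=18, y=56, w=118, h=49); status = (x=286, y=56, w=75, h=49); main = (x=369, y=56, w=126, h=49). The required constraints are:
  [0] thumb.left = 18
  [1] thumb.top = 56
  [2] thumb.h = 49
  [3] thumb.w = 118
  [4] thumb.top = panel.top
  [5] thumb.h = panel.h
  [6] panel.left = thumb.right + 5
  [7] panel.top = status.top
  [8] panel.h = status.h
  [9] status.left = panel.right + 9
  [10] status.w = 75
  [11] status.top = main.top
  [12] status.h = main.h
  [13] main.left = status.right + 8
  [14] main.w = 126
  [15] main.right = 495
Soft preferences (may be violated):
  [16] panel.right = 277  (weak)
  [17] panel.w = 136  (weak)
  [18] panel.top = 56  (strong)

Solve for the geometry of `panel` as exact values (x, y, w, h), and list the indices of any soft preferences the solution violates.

panel = (x=141, y=56, w=136, h=49)
violated soft preferences: none

1. panel.y = 56  [thumb.top = panel.top]
2. panel.h = 49  [thumb.h = panel.h]
3. panel.x = 141  [panel.left = thumb.right + 5]
4. panel.w = 136  [status.left = panel.right + 9]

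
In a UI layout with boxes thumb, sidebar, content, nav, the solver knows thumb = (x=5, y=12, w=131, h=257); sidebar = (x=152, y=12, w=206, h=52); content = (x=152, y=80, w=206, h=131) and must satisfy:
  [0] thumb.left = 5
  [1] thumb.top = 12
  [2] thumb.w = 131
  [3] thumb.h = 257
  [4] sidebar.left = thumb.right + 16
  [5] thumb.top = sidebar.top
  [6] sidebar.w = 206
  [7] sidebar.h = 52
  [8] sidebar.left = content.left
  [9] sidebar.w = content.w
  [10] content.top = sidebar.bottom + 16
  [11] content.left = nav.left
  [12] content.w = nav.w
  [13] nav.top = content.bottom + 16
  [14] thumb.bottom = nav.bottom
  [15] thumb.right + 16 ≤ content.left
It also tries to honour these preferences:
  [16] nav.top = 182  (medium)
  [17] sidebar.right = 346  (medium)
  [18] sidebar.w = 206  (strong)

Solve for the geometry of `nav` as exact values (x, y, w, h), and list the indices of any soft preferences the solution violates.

1. nav.x = 152  [content.left = nav.left]
2. nav.w = 206  [content.w = nav.w]
3. nav.y = 227  [nav.top = content.bottom + 16]
4. nav.h = 42  [thumb.bottom = nav.bottom]

nav = (x=152, y=227, w=206, h=42)
violated soft preferences: 16, 17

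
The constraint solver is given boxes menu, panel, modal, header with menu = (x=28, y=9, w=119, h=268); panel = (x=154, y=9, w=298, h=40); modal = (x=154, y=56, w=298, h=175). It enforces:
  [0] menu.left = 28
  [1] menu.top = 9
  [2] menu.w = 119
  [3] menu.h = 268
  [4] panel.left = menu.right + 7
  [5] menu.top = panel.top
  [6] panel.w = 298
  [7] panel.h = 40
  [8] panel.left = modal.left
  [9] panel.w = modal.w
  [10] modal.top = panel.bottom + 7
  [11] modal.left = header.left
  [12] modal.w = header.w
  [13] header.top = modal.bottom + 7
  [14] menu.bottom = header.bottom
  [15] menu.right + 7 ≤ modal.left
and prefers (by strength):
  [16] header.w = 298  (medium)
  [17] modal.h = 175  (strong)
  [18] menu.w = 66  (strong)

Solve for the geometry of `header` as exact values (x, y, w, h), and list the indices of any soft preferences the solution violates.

header = (x=154, y=238, w=298, h=39)
violated soft preferences: 18

1. header.x = 154  [modal.left = header.left]
2. header.w = 298  [modal.w = header.w]
3. header.y = 238  [header.top = modal.bottom + 7]
4. header.h = 39  [menu.bottom = header.bottom]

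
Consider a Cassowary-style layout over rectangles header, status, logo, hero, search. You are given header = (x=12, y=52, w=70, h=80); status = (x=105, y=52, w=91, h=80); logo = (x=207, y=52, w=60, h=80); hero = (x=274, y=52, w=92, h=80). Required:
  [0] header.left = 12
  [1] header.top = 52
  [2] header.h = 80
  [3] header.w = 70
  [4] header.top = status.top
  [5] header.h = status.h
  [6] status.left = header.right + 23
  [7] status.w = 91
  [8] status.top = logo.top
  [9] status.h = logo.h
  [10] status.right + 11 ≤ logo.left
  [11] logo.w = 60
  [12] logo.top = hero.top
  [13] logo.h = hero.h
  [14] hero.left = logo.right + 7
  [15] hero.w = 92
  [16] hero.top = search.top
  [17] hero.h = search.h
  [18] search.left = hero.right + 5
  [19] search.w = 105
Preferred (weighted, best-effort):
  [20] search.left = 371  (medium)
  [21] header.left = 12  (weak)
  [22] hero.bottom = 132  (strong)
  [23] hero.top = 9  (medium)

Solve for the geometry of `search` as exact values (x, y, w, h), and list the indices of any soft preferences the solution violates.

search = (x=371, y=52, w=105, h=80)
violated soft preferences: 23

1. search.y = 52  [hero.top = search.top]
2. search.h = 80  [hero.h = search.h]
3. search.x = 371  [search.left = hero.right + 5]
4. search.w = 105  [search.w = 105]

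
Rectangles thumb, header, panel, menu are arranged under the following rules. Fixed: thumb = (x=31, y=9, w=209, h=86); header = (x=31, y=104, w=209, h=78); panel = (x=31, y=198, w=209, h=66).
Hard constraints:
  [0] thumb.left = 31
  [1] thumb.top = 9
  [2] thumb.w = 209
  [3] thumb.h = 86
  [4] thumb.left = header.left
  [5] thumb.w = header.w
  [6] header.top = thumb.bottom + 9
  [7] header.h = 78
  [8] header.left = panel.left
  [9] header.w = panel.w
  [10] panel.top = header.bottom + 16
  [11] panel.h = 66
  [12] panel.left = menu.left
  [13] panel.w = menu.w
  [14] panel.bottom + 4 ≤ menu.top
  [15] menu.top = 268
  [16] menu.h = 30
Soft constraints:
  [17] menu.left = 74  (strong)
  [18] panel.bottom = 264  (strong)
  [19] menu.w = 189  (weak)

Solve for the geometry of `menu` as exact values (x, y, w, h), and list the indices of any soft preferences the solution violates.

menu = (x=31, y=268, w=209, h=30)
violated soft preferences: 17, 19

1. menu.x = 31  [panel.left = menu.left]
2. menu.w = 209  [panel.w = menu.w]
3. menu.y = 268  [menu.top = 268]
4. menu.h = 30  [menu.h = 30]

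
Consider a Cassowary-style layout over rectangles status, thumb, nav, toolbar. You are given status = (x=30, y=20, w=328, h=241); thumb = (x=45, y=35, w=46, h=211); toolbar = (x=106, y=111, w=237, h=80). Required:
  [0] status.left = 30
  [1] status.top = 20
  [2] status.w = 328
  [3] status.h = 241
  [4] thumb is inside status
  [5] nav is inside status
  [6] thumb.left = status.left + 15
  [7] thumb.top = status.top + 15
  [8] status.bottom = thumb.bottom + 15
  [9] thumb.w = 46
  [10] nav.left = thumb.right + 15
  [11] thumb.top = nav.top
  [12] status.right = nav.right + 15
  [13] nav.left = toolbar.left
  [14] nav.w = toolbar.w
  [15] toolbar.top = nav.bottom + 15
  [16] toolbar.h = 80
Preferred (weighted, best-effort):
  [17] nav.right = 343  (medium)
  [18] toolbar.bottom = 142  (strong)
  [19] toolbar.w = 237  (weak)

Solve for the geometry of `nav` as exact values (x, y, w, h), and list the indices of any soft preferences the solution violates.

1. nav.x = 106  [nav.left = thumb.right + 15]
2. nav.y = 35  [thumb.top = nav.top]
3. nav.w = 237  [status.right = nav.right + 15]
4. nav.h = 61  [toolbar.top = nav.bottom + 15]

nav = (x=106, y=35, w=237, h=61)
violated soft preferences: 18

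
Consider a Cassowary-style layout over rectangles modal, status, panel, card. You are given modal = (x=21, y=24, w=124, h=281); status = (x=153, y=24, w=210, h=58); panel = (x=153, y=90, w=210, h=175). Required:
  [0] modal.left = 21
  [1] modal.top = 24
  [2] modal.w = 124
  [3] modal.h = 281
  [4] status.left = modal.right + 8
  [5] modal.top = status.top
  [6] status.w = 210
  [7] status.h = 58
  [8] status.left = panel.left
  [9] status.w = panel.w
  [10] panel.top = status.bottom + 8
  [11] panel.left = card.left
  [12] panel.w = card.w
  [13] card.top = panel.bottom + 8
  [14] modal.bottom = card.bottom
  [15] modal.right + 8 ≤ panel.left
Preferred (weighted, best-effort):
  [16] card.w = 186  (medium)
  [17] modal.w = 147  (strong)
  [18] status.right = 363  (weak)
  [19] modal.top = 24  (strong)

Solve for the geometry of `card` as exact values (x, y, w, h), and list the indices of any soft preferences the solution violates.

card = (x=153, y=273, w=210, h=32)
violated soft preferences: 16, 17

1. card.x = 153  [panel.left = card.left]
2. card.w = 210  [panel.w = card.w]
3. card.y = 273  [card.top = panel.bottom + 8]
4. card.h = 32  [modal.bottom = card.bottom]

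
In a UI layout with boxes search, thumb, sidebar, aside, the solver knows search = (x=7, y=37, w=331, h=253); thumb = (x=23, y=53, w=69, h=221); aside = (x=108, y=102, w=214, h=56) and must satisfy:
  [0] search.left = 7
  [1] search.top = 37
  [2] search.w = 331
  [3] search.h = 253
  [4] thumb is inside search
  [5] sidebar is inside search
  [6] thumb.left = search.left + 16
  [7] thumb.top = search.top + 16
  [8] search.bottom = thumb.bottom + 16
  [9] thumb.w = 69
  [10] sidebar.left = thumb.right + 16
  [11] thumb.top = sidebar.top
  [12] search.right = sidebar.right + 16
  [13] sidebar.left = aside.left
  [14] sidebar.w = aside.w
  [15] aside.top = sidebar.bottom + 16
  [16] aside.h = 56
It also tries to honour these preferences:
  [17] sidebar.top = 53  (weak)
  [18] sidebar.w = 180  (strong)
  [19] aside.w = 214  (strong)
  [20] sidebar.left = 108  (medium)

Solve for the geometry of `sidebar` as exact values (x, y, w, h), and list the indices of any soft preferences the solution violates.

1. sidebar.x = 108  [sidebar.left = thumb.right + 16]
2. sidebar.y = 53  [thumb.top = sidebar.top]
3. sidebar.w = 214  [search.right = sidebar.right + 16]
4. sidebar.h = 33  [aside.top = sidebar.bottom + 16]

sidebar = (x=108, y=53, w=214, h=33)
violated soft preferences: 18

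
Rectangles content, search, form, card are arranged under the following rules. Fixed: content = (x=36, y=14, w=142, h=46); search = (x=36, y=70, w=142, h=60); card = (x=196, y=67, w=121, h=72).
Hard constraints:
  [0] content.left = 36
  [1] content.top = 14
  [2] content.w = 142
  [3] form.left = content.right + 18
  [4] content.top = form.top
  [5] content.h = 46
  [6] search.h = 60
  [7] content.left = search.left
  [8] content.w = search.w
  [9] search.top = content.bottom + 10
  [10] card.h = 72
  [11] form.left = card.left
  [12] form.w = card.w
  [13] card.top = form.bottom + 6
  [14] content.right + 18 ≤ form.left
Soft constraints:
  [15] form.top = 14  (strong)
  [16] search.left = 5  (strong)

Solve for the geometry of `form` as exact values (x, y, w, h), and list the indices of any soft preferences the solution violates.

1. form.x = 196  [form.left = content.right + 18]
2. form.y = 14  [content.top = form.top]
3. form.w = 121  [form.w = card.w]
4. form.h = 47  [card.top = form.bottom + 6]

form = (x=196, y=14, w=121, h=47)
violated soft preferences: 16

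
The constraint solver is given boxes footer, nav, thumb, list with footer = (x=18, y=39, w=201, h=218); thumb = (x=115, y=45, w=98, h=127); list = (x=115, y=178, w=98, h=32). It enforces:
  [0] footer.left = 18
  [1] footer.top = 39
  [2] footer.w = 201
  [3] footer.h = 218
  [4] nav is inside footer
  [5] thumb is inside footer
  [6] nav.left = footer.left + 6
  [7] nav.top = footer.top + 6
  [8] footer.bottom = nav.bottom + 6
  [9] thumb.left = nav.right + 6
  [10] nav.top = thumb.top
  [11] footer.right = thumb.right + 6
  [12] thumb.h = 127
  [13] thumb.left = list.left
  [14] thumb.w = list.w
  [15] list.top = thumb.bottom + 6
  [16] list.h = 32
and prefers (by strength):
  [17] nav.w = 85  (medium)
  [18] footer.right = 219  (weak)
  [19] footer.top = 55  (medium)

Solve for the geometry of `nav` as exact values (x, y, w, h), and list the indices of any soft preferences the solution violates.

1. nav.x = 24  [nav.left = footer.left + 6]
2. nav.y = 45  [nav.top = footer.top + 6]
3. nav.h = 206  [footer.bottom = nav.bottom + 6]
4. nav.w = 85  [thumb.left = nav.right + 6]

nav = (x=24, y=45, w=85, h=206)
violated soft preferences: 19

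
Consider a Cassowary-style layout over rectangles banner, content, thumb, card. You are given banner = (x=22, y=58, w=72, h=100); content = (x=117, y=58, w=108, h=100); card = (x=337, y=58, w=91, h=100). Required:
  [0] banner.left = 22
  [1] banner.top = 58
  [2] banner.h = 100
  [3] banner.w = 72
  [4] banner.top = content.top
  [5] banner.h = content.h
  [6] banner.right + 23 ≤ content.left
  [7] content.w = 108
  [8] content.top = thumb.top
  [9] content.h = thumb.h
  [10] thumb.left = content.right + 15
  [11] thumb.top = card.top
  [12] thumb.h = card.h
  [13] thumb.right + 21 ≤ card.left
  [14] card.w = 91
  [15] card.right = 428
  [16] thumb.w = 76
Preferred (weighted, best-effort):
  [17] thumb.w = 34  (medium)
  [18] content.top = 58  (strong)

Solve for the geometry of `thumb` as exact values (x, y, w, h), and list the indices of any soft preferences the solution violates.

thumb = (x=240, y=58, w=76, h=100)
violated soft preferences: 17

1. thumb.y = 58  [content.top = thumb.top]
2. thumb.h = 100  [content.h = thumb.h]
3. thumb.x = 240  [thumb.left = content.right + 15]
4. thumb.w = 76  [thumb.w = 76]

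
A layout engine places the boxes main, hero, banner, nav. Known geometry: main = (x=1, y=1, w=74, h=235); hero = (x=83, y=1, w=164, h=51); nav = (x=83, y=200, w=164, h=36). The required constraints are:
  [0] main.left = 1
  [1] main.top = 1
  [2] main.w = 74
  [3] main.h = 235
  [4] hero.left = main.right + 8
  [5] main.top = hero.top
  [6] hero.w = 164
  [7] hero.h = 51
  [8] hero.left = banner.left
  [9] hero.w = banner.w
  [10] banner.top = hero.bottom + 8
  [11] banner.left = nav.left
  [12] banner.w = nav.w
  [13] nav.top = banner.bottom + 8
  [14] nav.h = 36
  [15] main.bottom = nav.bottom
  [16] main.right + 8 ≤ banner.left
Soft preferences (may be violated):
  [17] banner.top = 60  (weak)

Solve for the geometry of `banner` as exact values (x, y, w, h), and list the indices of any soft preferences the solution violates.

1. banner.x = 83  [hero.left = banner.left]
2. banner.w = 164  [hero.w = banner.w]
3. banner.y = 60  [banner.top = hero.bottom + 8]
4. banner.h = 132  [nav.top = banner.bottom + 8]

banner = (x=83, y=60, w=164, h=132)
violated soft preferences: none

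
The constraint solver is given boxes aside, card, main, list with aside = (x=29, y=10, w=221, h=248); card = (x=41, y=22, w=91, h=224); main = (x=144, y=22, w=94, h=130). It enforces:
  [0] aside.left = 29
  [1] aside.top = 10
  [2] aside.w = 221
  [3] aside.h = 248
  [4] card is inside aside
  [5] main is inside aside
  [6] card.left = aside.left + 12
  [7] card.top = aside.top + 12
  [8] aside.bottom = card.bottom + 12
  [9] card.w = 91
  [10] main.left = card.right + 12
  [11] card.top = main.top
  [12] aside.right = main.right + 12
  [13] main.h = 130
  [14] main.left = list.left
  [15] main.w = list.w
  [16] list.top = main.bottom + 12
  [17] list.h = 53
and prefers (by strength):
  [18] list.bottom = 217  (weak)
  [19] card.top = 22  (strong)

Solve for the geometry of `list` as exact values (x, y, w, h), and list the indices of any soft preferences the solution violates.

list = (x=144, y=164, w=94, h=53)
violated soft preferences: none

1. list.x = 144  [main.left = list.left]
2. list.w = 94  [main.w = list.w]
3. list.y = 164  [list.top = main.bottom + 12]
4. list.h = 53  [list.h = 53]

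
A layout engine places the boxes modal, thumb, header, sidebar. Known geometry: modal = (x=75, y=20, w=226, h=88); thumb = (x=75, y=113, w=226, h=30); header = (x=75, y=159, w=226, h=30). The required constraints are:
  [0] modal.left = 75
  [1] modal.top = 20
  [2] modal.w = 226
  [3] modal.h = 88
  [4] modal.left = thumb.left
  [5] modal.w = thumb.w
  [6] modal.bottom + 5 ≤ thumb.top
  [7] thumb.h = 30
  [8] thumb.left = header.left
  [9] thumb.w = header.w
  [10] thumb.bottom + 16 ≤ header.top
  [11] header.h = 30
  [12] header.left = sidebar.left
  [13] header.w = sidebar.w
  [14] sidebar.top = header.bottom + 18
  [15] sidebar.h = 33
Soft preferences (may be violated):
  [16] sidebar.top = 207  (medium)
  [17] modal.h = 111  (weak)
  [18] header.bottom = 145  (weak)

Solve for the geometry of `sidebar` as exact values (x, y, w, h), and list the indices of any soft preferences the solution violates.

1. sidebar.x = 75  [header.left = sidebar.left]
2. sidebar.w = 226  [header.w = sidebar.w]
3. sidebar.y = 207  [sidebar.top = header.bottom + 18]
4. sidebar.h = 33  [sidebar.h = 33]

sidebar = (x=75, y=207, w=226, h=33)
violated soft preferences: 17, 18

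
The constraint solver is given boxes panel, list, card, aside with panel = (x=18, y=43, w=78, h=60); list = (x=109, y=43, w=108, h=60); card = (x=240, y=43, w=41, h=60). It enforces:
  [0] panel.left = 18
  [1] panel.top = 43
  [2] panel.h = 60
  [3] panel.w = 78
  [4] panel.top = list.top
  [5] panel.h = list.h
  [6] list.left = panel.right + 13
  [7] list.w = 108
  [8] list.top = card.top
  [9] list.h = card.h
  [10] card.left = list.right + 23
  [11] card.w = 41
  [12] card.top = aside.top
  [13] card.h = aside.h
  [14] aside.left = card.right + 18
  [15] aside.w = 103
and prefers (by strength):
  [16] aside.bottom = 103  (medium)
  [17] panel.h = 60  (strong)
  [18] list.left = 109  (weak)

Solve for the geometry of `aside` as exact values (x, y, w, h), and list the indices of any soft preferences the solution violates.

1. aside.y = 43  [card.top = aside.top]
2. aside.h = 60  [card.h = aside.h]
3. aside.x = 299  [aside.left = card.right + 18]
4. aside.w = 103  [aside.w = 103]

aside = (x=299, y=43, w=103, h=60)
violated soft preferences: none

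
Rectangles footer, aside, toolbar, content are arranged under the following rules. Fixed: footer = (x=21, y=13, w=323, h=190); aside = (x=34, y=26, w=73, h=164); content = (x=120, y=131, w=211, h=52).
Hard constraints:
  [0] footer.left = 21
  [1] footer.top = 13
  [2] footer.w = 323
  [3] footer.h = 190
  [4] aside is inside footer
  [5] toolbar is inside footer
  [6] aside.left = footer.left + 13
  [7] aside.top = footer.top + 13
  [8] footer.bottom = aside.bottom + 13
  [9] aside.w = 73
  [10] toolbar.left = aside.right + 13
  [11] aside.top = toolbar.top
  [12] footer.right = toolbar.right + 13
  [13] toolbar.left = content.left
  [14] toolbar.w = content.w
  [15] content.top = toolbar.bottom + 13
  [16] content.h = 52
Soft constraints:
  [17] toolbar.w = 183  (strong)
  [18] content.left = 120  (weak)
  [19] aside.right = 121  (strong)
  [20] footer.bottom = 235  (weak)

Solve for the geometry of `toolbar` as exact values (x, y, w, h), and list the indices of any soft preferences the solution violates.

1. toolbar.x = 120  [toolbar.left = aside.right + 13]
2. toolbar.y = 26  [aside.top = toolbar.top]
3. toolbar.w = 211  [footer.right = toolbar.right + 13]
4. toolbar.h = 92  [content.top = toolbar.bottom + 13]

toolbar = (x=120, y=26, w=211, h=92)
violated soft preferences: 17, 19, 20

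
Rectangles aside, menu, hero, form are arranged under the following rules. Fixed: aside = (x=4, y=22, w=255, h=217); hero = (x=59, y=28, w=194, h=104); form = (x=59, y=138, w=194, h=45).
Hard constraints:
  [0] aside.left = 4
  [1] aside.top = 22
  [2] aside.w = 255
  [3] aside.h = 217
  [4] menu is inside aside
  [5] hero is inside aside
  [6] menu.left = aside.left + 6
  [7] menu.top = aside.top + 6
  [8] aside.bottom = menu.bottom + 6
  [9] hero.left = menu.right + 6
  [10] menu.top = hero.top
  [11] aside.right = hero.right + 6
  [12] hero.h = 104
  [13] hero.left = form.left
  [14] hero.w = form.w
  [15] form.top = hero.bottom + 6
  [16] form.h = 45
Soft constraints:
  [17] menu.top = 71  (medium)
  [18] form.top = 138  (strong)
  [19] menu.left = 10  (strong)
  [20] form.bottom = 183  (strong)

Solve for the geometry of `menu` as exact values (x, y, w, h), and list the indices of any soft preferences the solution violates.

menu = (x=10, y=28, w=43, h=205)
violated soft preferences: 17

1. menu.x = 10  [menu.left = aside.left + 6]
2. menu.y = 28  [menu.top = aside.top + 6]
3. menu.h = 205  [aside.bottom = menu.bottom + 6]
4. menu.w = 43  [hero.left = menu.right + 6]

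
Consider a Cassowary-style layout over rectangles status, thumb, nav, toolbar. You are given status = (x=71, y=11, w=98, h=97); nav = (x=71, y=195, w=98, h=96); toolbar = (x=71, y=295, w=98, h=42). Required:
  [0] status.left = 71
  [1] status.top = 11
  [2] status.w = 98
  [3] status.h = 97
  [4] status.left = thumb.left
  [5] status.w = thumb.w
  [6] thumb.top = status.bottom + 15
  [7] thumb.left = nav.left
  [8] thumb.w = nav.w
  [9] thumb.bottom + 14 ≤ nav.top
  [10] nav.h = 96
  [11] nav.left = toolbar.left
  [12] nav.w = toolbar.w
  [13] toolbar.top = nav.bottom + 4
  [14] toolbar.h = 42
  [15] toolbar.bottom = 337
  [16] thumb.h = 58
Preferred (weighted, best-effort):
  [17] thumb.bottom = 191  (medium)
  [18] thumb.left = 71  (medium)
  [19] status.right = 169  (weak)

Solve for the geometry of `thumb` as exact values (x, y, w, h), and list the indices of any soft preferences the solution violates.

thumb = (x=71, y=123, w=98, h=58)
violated soft preferences: 17

1. thumb.x = 71  [status.left = thumb.left]
2. thumb.w = 98  [status.w = thumb.w]
3. thumb.y = 123  [thumb.top = status.bottom + 15]
4. thumb.h = 58  [thumb.h = 58]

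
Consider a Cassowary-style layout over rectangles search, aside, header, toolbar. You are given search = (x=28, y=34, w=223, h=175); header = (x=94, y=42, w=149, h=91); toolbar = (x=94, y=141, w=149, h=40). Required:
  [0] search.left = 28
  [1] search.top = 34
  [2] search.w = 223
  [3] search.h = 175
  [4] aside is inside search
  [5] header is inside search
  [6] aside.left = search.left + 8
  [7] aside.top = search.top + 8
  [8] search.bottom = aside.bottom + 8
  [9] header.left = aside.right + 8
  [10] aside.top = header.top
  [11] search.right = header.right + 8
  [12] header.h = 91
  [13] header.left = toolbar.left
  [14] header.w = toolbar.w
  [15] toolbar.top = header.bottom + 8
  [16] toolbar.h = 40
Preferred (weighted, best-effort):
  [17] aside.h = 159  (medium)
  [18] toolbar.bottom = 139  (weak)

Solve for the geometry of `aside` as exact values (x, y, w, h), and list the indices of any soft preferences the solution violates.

1. aside.x = 36  [aside.left = search.left + 8]
2. aside.y = 42  [aside.top = search.top + 8]
3. aside.h = 159  [search.bottom = aside.bottom + 8]
4. aside.w = 50  [header.left = aside.right + 8]

aside = (x=36, y=42, w=50, h=159)
violated soft preferences: 18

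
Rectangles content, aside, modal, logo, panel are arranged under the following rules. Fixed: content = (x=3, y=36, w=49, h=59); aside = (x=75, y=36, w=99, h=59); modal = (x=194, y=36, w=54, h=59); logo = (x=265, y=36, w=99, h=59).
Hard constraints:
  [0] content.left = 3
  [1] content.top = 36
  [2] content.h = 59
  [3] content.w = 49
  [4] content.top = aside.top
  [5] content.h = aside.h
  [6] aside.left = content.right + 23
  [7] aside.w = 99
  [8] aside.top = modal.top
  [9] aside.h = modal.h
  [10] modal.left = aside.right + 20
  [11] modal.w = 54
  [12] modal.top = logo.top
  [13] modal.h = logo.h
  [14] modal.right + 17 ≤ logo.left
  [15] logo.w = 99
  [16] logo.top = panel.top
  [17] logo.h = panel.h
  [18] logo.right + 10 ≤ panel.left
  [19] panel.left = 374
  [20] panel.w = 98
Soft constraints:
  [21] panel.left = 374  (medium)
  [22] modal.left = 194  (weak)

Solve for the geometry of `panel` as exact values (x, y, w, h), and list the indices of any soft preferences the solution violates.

panel = (x=374, y=36, w=98, h=59)
violated soft preferences: none

1. panel.y = 36  [logo.top = panel.top]
2. panel.h = 59  [logo.h = panel.h]
3. panel.x = 374  [panel.left = 374]
4. panel.w = 98  [panel.w = 98]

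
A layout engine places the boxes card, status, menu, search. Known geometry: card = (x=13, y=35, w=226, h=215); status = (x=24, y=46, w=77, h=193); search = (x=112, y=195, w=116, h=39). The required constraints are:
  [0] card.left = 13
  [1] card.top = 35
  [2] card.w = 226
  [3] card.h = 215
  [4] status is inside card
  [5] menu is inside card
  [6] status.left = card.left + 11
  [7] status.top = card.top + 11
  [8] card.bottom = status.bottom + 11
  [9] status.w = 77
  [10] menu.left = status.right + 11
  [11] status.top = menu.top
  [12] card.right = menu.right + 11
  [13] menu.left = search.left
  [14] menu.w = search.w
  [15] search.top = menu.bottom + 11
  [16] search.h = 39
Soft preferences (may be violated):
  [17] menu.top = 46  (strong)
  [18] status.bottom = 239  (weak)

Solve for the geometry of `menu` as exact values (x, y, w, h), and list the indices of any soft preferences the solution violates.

1. menu.x = 112  [menu.left = status.right + 11]
2. menu.y = 46  [status.top = menu.top]
3. menu.w = 116  [card.right = menu.right + 11]
4. menu.h = 138  [search.top = menu.bottom + 11]

menu = (x=112, y=46, w=116, h=138)
violated soft preferences: none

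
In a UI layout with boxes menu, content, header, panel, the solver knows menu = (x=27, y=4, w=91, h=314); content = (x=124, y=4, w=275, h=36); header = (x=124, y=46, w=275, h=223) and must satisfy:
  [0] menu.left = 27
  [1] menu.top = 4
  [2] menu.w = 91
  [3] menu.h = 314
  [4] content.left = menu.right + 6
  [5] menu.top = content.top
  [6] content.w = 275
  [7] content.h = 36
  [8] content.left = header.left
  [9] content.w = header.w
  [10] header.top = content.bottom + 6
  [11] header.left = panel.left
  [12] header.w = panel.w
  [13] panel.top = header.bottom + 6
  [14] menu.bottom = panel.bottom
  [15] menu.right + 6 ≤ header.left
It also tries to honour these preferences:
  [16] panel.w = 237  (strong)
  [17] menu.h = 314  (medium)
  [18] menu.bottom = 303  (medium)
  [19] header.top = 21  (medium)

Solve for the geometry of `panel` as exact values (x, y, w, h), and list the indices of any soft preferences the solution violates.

panel = (x=124, y=275, w=275, h=43)
violated soft preferences: 16, 18, 19

1. panel.x = 124  [header.left = panel.left]
2. panel.w = 275  [header.w = panel.w]
3. panel.y = 275  [panel.top = header.bottom + 6]
4. panel.h = 43  [menu.bottom = panel.bottom]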